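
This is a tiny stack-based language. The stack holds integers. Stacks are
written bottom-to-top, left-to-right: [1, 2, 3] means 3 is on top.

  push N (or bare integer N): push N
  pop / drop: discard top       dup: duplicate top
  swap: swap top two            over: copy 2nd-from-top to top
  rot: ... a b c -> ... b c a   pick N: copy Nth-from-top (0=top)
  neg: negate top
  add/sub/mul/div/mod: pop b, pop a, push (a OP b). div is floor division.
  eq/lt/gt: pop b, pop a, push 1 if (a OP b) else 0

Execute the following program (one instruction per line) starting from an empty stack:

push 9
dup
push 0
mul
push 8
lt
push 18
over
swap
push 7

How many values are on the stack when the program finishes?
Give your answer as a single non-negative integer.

After 'push 9': stack = [9] (depth 1)
After 'dup': stack = [9, 9] (depth 2)
After 'push 0': stack = [9, 9, 0] (depth 3)
After 'mul': stack = [9, 0] (depth 2)
After 'push 8': stack = [9, 0, 8] (depth 3)
After 'lt': stack = [9, 1] (depth 2)
After 'push 18': stack = [9, 1, 18] (depth 3)
After 'over': stack = [9, 1, 18, 1] (depth 4)
After 'swap': stack = [9, 1, 1, 18] (depth 4)
After 'push 7': stack = [9, 1, 1, 18, 7] (depth 5)

Answer: 5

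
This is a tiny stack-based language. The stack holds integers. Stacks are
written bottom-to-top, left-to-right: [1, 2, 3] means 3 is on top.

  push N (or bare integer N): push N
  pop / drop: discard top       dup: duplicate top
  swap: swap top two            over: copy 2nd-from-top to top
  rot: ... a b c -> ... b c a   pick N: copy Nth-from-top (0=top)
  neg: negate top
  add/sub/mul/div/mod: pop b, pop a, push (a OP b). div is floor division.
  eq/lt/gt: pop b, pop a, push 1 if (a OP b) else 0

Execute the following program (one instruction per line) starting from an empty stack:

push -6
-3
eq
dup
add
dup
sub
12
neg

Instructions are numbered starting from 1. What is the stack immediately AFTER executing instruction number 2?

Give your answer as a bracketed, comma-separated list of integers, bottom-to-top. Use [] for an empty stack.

Answer: [-6, -3]

Derivation:
Step 1 ('push -6'): [-6]
Step 2 ('-3'): [-6, -3]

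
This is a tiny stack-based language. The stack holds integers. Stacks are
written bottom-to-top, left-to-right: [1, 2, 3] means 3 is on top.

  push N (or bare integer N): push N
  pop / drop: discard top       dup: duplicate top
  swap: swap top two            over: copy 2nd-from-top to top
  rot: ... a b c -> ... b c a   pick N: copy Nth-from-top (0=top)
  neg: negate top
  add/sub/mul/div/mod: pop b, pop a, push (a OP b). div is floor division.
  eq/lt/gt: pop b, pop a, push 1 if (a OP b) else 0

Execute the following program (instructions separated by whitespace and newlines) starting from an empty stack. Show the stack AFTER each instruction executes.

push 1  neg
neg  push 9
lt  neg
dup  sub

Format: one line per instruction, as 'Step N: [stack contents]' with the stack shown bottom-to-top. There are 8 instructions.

Step 1: [1]
Step 2: [-1]
Step 3: [1]
Step 4: [1, 9]
Step 5: [1]
Step 6: [-1]
Step 7: [-1, -1]
Step 8: [0]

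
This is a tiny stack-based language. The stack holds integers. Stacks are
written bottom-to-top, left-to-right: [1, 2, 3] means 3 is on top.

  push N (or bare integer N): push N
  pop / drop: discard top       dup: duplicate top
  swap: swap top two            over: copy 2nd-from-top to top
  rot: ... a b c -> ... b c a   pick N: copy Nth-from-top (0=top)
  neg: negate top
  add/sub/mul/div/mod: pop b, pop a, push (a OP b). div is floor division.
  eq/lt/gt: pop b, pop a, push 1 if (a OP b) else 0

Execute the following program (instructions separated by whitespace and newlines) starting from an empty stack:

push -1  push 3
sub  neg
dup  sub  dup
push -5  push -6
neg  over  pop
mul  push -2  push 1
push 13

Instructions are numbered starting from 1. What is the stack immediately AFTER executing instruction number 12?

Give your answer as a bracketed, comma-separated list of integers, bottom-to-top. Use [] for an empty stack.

Answer: [0, 0, -5, 6]

Derivation:
Step 1 ('push -1'): [-1]
Step 2 ('push 3'): [-1, 3]
Step 3 ('sub'): [-4]
Step 4 ('neg'): [4]
Step 5 ('dup'): [4, 4]
Step 6 ('sub'): [0]
Step 7 ('dup'): [0, 0]
Step 8 ('push -5'): [0, 0, -5]
Step 9 ('push -6'): [0, 0, -5, -6]
Step 10 ('neg'): [0, 0, -5, 6]
Step 11 ('over'): [0, 0, -5, 6, -5]
Step 12 ('pop'): [0, 0, -5, 6]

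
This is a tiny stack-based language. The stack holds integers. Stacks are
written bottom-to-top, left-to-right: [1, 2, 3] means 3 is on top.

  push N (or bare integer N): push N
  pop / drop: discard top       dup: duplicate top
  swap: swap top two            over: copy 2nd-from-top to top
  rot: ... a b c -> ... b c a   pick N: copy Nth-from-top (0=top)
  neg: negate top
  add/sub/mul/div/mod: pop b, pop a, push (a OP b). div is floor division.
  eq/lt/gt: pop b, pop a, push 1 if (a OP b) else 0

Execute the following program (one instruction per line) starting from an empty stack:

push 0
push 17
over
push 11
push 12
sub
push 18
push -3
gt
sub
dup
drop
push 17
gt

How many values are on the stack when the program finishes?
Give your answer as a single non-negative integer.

Answer: 4

Derivation:
After 'push 0': stack = [0] (depth 1)
After 'push 17': stack = [0, 17] (depth 2)
After 'over': stack = [0, 17, 0] (depth 3)
After 'push 11': stack = [0, 17, 0, 11] (depth 4)
After 'push 12': stack = [0, 17, 0, 11, 12] (depth 5)
After 'sub': stack = [0, 17, 0, -1] (depth 4)
After 'push 18': stack = [0, 17, 0, -1, 18] (depth 5)
After 'push -3': stack = [0, 17, 0, -1, 18, -3] (depth 6)
After 'gt': stack = [0, 17, 0, -1, 1] (depth 5)
After 'sub': stack = [0, 17, 0, -2] (depth 4)
After 'dup': stack = [0, 17, 0, -2, -2] (depth 5)
After 'drop': stack = [0, 17, 0, -2] (depth 4)
After 'push 17': stack = [0, 17, 0, -2, 17] (depth 5)
After 'gt': stack = [0, 17, 0, 0] (depth 4)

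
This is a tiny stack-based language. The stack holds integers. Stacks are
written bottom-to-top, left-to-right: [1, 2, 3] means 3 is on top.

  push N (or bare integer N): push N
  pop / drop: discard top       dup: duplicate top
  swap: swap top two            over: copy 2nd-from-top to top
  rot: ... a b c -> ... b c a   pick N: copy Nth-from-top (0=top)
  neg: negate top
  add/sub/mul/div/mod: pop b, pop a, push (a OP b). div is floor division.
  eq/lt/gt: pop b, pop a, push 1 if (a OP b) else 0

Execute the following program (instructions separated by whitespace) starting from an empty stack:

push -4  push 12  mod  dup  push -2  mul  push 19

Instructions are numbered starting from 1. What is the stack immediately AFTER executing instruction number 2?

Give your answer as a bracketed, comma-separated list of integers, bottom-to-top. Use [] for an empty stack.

Answer: [-4, 12]

Derivation:
Step 1 ('push -4'): [-4]
Step 2 ('push 12'): [-4, 12]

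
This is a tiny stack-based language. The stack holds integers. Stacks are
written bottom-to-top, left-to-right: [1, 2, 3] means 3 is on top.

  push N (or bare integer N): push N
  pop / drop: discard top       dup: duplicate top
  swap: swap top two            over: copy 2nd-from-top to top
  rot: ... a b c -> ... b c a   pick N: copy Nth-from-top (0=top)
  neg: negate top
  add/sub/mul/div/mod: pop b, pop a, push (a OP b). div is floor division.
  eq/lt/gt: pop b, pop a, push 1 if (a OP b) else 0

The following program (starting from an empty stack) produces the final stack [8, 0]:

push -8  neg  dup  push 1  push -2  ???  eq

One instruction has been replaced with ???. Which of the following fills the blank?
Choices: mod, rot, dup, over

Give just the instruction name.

Stack before ???: [8, 8, 1, -2]
Stack after ???:  [8, 8, -1]
Checking each choice:
  mod: MATCH
  rot: produces [8, 1, 0]
  dup: produces [8, 8, 1, 1]
  over: produces [8, 8, 1, 0]


Answer: mod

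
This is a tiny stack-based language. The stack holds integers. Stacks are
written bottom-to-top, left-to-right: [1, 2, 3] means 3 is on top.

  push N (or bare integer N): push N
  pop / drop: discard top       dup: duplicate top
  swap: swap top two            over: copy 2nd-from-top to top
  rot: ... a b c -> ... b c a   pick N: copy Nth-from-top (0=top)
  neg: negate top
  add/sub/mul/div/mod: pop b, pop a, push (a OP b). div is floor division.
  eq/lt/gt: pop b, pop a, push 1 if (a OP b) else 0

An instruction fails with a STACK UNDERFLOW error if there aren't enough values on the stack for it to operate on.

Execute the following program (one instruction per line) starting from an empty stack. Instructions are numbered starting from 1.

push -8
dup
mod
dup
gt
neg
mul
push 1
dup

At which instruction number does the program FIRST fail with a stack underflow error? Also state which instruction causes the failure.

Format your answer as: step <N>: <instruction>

Step 1 ('push -8'): stack = [-8], depth = 1
Step 2 ('dup'): stack = [-8, -8], depth = 2
Step 3 ('mod'): stack = [0], depth = 1
Step 4 ('dup'): stack = [0, 0], depth = 2
Step 5 ('gt'): stack = [0], depth = 1
Step 6 ('neg'): stack = [0], depth = 1
Step 7 ('mul'): needs 2 value(s) but depth is 1 — STACK UNDERFLOW

Answer: step 7: mul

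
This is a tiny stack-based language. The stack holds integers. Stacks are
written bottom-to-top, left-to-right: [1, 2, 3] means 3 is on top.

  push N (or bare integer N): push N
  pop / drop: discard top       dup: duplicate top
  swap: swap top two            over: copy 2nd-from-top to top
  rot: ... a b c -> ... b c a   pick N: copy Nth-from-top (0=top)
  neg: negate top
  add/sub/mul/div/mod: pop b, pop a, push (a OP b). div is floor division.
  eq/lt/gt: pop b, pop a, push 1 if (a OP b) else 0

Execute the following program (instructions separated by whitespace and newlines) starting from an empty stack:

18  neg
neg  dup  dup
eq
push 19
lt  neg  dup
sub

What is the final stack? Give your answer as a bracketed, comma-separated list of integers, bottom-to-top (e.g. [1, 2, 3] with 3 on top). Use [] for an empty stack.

After 'push 18': [18]
After 'neg': [-18]
After 'neg': [18]
After 'dup': [18, 18]
After 'dup': [18, 18, 18]
After 'eq': [18, 1]
After 'push 19': [18, 1, 19]
After 'lt': [18, 1]
After 'neg': [18, -1]
After 'dup': [18, -1, -1]
After 'sub': [18, 0]

Answer: [18, 0]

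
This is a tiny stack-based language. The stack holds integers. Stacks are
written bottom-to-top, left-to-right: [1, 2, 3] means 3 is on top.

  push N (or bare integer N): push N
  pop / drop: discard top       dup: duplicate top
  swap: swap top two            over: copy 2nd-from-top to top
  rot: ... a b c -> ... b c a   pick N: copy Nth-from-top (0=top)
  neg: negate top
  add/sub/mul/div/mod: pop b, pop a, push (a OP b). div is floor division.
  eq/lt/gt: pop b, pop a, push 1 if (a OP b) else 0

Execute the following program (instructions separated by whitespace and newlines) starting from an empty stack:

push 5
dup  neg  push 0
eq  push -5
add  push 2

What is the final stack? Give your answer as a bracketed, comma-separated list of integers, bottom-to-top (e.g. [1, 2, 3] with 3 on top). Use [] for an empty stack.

After 'push 5': [5]
After 'dup': [5, 5]
After 'neg': [5, -5]
After 'push 0': [5, -5, 0]
After 'eq': [5, 0]
After 'push -5': [5, 0, -5]
After 'add': [5, -5]
After 'push 2': [5, -5, 2]

Answer: [5, -5, 2]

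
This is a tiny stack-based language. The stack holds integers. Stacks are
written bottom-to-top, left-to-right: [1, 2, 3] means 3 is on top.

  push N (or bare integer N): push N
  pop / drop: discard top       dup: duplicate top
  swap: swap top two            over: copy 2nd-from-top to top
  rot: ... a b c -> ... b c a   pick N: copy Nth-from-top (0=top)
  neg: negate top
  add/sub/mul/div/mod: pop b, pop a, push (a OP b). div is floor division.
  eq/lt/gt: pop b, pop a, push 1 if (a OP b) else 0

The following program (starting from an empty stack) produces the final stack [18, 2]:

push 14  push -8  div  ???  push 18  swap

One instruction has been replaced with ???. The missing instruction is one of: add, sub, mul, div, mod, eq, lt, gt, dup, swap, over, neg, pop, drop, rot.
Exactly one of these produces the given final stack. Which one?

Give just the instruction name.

Stack before ???: [-2]
Stack after ???:  [2]
The instruction that transforms [-2] -> [2] is: neg

Answer: neg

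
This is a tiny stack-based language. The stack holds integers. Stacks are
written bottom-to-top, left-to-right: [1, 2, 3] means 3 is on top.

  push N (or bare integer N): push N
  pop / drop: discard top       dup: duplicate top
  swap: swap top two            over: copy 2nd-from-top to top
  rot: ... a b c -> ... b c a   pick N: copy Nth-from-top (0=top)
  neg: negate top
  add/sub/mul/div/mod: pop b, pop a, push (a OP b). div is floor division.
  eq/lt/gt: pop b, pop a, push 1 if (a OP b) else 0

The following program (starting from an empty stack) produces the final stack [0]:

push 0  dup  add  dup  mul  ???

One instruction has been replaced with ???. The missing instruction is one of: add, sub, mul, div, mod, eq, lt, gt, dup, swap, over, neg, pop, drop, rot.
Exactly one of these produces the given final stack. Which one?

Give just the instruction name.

Stack before ???: [0]
Stack after ???:  [0]
The instruction that transforms [0] -> [0] is: neg

Answer: neg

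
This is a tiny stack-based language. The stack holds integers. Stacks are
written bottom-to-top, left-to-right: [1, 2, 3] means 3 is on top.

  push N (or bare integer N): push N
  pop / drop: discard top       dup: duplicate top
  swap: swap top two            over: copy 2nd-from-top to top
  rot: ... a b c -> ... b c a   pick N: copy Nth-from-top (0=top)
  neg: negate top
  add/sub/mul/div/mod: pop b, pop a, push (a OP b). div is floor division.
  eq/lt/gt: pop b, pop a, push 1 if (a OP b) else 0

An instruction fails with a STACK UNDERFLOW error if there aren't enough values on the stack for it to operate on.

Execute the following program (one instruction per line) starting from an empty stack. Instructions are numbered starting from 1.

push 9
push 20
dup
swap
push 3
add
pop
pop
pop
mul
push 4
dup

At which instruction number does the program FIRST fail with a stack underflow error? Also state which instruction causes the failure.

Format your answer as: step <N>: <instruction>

Answer: step 10: mul

Derivation:
Step 1 ('push 9'): stack = [9], depth = 1
Step 2 ('push 20'): stack = [9, 20], depth = 2
Step 3 ('dup'): stack = [9, 20, 20], depth = 3
Step 4 ('swap'): stack = [9, 20, 20], depth = 3
Step 5 ('push 3'): stack = [9, 20, 20, 3], depth = 4
Step 6 ('add'): stack = [9, 20, 23], depth = 3
Step 7 ('pop'): stack = [9, 20], depth = 2
Step 8 ('pop'): stack = [9], depth = 1
Step 9 ('pop'): stack = [], depth = 0
Step 10 ('mul'): needs 2 value(s) but depth is 0 — STACK UNDERFLOW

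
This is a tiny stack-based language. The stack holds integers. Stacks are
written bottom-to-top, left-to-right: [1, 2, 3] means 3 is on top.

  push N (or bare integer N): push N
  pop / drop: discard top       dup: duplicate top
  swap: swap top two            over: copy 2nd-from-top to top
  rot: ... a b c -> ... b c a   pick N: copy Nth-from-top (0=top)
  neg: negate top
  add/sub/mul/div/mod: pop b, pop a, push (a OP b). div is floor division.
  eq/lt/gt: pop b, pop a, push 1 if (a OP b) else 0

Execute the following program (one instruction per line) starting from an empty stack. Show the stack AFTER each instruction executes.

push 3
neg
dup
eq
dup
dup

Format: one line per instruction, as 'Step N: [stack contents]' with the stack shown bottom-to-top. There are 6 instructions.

Step 1: [3]
Step 2: [-3]
Step 3: [-3, -3]
Step 4: [1]
Step 5: [1, 1]
Step 6: [1, 1, 1]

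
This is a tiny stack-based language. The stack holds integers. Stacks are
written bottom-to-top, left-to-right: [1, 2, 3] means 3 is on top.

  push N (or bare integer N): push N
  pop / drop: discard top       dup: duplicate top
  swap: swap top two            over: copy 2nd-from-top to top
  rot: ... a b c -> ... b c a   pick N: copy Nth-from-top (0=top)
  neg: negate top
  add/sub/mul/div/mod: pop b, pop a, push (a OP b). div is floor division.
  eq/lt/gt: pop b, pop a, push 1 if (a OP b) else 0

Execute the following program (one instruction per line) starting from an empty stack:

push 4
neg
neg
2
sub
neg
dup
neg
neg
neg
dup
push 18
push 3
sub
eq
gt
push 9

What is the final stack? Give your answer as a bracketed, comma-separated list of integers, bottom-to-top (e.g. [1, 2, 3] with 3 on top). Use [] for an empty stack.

After 'push 4': [4]
After 'neg': [-4]
After 'neg': [4]
After 'push 2': [4, 2]
After 'sub': [2]
After 'neg': [-2]
After 'dup': [-2, -2]
After 'neg': [-2, 2]
After 'neg': [-2, -2]
After 'neg': [-2, 2]
After 'dup': [-2, 2, 2]
After 'push 18': [-2, 2, 2, 18]
After 'push 3': [-2, 2, 2, 18, 3]
After 'sub': [-2, 2, 2, 15]
After 'eq': [-2, 2, 0]
After 'gt': [-2, 1]
After 'push 9': [-2, 1, 9]

Answer: [-2, 1, 9]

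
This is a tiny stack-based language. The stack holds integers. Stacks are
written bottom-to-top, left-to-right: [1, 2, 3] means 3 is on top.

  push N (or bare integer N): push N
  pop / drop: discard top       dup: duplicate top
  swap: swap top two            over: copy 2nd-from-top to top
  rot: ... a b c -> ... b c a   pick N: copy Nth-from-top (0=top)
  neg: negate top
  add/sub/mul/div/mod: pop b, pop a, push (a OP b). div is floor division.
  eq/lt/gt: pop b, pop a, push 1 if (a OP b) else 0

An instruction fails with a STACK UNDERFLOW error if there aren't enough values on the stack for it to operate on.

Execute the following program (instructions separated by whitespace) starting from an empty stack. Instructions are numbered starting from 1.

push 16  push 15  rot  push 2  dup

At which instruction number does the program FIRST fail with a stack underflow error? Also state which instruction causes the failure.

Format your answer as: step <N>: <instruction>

Step 1 ('push 16'): stack = [16], depth = 1
Step 2 ('push 15'): stack = [16, 15], depth = 2
Step 3 ('rot'): needs 3 value(s) but depth is 2 — STACK UNDERFLOW

Answer: step 3: rot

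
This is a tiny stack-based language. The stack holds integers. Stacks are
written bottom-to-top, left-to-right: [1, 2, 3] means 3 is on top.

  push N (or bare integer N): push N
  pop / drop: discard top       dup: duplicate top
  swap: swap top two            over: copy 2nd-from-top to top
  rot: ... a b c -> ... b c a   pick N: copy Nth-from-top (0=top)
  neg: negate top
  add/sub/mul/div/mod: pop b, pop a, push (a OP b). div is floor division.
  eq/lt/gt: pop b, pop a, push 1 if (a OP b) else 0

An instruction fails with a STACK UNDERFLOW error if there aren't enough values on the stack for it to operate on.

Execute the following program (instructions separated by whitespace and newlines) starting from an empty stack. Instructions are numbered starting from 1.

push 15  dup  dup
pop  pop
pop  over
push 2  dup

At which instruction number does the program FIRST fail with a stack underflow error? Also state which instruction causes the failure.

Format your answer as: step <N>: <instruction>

Step 1 ('push 15'): stack = [15], depth = 1
Step 2 ('dup'): stack = [15, 15], depth = 2
Step 3 ('dup'): stack = [15, 15, 15], depth = 3
Step 4 ('pop'): stack = [15, 15], depth = 2
Step 5 ('pop'): stack = [15], depth = 1
Step 6 ('pop'): stack = [], depth = 0
Step 7 ('over'): needs 2 value(s) but depth is 0 — STACK UNDERFLOW

Answer: step 7: over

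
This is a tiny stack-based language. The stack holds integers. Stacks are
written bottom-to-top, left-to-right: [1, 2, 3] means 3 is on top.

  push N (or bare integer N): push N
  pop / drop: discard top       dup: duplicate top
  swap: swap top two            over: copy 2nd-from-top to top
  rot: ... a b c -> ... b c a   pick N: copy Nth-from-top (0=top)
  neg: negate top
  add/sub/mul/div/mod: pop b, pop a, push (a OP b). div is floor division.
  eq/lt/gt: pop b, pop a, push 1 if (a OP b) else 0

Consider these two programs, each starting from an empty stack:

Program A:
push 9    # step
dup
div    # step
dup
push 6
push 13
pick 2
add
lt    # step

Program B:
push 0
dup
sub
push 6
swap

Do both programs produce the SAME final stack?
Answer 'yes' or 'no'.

Answer: no

Derivation:
Program A trace:
  After 'push 9': [9]
  After 'dup': [9, 9]
  After 'div': [1]
  After 'dup': [1, 1]
  After 'push 6': [1, 1, 6]
  After 'push 13': [1, 1, 6, 13]
  After 'pick 2': [1, 1, 6, 13, 1]
  After 'add': [1, 1, 6, 14]
  After 'lt': [1, 1, 1]
Program A final stack: [1, 1, 1]

Program B trace:
  After 'push 0': [0]
  After 'dup': [0, 0]
  After 'sub': [0]
  After 'push 6': [0, 6]
  After 'swap': [6, 0]
Program B final stack: [6, 0]
Same: no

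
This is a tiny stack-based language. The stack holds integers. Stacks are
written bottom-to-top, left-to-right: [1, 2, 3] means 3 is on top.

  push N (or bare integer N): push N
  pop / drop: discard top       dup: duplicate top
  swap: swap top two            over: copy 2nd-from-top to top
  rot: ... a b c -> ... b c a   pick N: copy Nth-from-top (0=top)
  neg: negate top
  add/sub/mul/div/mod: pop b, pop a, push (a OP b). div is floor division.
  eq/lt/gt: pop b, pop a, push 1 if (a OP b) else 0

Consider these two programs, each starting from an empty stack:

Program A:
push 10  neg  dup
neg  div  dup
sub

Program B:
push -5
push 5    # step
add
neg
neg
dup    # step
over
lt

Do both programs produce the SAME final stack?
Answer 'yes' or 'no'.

Answer: no

Derivation:
Program A trace:
  After 'push 10': [10]
  After 'neg': [-10]
  After 'dup': [-10, -10]
  After 'neg': [-10, 10]
  After 'div': [-1]
  After 'dup': [-1, -1]
  After 'sub': [0]
Program A final stack: [0]

Program B trace:
  After 'push -5': [-5]
  After 'push 5': [-5, 5]
  After 'add': [0]
  After 'neg': [0]
  After 'neg': [0]
  After 'dup': [0, 0]
  After 'over': [0, 0, 0]
  After 'lt': [0, 0]
Program B final stack: [0, 0]
Same: no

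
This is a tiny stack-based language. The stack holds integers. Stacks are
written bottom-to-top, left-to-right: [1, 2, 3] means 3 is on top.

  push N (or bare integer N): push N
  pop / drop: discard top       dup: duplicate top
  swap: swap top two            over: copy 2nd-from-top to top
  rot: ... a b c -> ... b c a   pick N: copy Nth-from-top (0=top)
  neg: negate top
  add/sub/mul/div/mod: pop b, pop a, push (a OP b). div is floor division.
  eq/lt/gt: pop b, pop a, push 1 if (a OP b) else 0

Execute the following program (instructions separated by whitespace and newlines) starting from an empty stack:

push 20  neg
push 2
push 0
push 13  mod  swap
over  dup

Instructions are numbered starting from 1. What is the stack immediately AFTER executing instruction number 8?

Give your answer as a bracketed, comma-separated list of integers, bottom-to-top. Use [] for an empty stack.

Answer: [-20, 0, 2, 0]

Derivation:
Step 1 ('push 20'): [20]
Step 2 ('neg'): [-20]
Step 3 ('push 2'): [-20, 2]
Step 4 ('push 0'): [-20, 2, 0]
Step 5 ('push 13'): [-20, 2, 0, 13]
Step 6 ('mod'): [-20, 2, 0]
Step 7 ('swap'): [-20, 0, 2]
Step 8 ('over'): [-20, 0, 2, 0]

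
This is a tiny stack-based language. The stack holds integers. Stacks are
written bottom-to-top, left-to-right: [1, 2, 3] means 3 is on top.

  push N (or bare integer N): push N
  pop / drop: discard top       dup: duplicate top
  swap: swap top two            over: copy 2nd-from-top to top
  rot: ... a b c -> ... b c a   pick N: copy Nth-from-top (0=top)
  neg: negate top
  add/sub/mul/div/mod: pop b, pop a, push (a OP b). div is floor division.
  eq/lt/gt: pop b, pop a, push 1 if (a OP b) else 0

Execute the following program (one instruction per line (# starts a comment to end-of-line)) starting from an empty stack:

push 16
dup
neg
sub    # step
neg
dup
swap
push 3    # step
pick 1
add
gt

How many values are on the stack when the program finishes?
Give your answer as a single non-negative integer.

After 'push 16': stack = [16] (depth 1)
After 'dup': stack = [16, 16] (depth 2)
After 'neg': stack = [16, -16] (depth 2)
After 'sub': stack = [32] (depth 1)
After 'neg': stack = [-32] (depth 1)
After 'dup': stack = [-32, -32] (depth 2)
After 'swap': stack = [-32, -32] (depth 2)
After 'push 3': stack = [-32, -32, 3] (depth 3)
After 'pick 1': stack = [-32, -32, 3, -32] (depth 4)
After 'add': stack = [-32, -32, -29] (depth 3)
After 'gt': stack = [-32, 0] (depth 2)

Answer: 2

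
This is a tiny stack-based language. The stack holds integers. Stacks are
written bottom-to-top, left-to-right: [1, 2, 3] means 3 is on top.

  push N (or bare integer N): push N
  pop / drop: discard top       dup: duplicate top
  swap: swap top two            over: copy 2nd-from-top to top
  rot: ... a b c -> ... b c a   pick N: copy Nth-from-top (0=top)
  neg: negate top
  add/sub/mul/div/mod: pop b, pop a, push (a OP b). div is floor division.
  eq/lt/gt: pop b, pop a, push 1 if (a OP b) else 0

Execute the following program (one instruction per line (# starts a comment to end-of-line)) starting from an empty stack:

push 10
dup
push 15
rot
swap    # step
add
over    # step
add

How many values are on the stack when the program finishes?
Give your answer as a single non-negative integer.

Answer: 2

Derivation:
After 'push 10': stack = [10] (depth 1)
After 'dup': stack = [10, 10] (depth 2)
After 'push 15': stack = [10, 10, 15] (depth 3)
After 'rot': stack = [10, 15, 10] (depth 3)
After 'swap': stack = [10, 10, 15] (depth 3)
After 'add': stack = [10, 25] (depth 2)
After 'over': stack = [10, 25, 10] (depth 3)
After 'add': stack = [10, 35] (depth 2)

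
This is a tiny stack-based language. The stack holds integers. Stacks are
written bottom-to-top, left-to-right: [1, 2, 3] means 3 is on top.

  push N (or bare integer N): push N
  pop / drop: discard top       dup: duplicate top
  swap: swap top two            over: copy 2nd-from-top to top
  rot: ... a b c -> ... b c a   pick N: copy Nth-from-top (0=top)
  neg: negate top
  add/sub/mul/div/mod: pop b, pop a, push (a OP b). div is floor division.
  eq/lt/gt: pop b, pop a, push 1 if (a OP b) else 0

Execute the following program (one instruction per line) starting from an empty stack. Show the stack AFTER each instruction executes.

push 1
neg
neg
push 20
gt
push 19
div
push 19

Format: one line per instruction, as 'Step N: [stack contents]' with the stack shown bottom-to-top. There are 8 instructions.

Step 1: [1]
Step 2: [-1]
Step 3: [1]
Step 4: [1, 20]
Step 5: [0]
Step 6: [0, 19]
Step 7: [0]
Step 8: [0, 19]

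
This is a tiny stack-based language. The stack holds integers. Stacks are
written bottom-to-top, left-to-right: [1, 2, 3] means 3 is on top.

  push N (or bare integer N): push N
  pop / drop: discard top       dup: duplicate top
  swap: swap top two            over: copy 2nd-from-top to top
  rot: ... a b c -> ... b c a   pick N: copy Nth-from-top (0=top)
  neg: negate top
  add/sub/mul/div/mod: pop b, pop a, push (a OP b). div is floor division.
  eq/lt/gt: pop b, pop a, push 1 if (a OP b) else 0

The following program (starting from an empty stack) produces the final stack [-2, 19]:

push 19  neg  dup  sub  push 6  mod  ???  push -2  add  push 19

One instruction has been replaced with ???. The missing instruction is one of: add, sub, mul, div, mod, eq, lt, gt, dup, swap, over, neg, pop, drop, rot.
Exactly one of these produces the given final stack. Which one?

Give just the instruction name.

Answer: neg

Derivation:
Stack before ???: [0]
Stack after ???:  [0]
The instruction that transforms [0] -> [0] is: neg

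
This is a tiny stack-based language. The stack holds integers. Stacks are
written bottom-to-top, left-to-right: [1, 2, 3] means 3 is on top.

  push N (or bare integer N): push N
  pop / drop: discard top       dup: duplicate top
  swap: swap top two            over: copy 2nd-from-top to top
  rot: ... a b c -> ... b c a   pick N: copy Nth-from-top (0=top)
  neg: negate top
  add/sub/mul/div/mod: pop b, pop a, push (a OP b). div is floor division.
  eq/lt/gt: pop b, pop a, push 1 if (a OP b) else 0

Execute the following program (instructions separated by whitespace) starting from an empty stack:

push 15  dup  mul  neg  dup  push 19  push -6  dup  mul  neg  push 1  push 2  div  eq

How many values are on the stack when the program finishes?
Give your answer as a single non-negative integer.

After 'push 15': stack = [15] (depth 1)
After 'dup': stack = [15, 15] (depth 2)
After 'mul': stack = [225] (depth 1)
After 'neg': stack = [-225] (depth 1)
After 'dup': stack = [-225, -225] (depth 2)
After 'push 19': stack = [-225, -225, 19] (depth 3)
After 'push -6': stack = [-225, -225, 19, -6] (depth 4)
After 'dup': stack = [-225, -225, 19, -6, -6] (depth 5)
After 'mul': stack = [-225, -225, 19, 36] (depth 4)
After 'neg': stack = [-225, -225, 19, -36] (depth 4)
After 'push 1': stack = [-225, -225, 19, -36, 1] (depth 5)
After 'push 2': stack = [-225, -225, 19, -36, 1, 2] (depth 6)
After 'div': stack = [-225, -225, 19, -36, 0] (depth 5)
After 'eq': stack = [-225, -225, 19, 0] (depth 4)

Answer: 4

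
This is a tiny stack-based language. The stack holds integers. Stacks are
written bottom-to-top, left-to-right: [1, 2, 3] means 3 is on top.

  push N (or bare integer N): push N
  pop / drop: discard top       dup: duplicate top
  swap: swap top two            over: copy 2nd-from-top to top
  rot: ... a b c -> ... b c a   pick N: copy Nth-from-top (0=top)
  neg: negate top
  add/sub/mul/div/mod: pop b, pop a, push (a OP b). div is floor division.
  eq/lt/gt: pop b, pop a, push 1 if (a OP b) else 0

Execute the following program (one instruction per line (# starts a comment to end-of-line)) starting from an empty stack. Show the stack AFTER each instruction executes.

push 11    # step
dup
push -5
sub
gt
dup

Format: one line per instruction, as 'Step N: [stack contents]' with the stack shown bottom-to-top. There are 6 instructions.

Step 1: [11]
Step 2: [11, 11]
Step 3: [11, 11, -5]
Step 4: [11, 16]
Step 5: [0]
Step 6: [0, 0]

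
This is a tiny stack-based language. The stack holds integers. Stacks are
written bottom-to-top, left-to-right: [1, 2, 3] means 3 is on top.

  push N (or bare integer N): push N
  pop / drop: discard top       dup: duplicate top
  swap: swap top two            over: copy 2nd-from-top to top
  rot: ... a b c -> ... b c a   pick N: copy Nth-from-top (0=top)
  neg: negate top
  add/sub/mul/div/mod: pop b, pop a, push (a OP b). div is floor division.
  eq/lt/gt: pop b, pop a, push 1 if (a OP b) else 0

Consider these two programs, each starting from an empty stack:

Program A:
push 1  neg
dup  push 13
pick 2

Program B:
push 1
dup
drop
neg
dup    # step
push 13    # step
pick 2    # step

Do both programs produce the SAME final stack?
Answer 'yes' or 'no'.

Program A trace:
  After 'push 1': [1]
  After 'neg': [-1]
  After 'dup': [-1, -1]
  After 'push 13': [-1, -1, 13]
  After 'pick 2': [-1, -1, 13, -1]
Program A final stack: [-1, -1, 13, -1]

Program B trace:
  After 'push 1': [1]
  After 'dup': [1, 1]
  After 'drop': [1]
  After 'neg': [-1]
  After 'dup': [-1, -1]
  After 'push 13': [-1, -1, 13]
  After 'pick 2': [-1, -1, 13, -1]
Program B final stack: [-1, -1, 13, -1]
Same: yes

Answer: yes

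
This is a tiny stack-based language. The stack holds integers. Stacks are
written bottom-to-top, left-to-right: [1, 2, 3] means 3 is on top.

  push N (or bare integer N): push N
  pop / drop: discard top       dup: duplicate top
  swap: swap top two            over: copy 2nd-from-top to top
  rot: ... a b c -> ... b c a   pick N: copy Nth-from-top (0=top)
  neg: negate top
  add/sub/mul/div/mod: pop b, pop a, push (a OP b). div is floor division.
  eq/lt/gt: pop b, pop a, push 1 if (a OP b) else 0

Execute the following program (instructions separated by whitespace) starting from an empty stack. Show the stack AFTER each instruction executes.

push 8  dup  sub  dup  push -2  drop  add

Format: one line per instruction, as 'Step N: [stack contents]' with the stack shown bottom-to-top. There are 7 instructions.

Step 1: [8]
Step 2: [8, 8]
Step 3: [0]
Step 4: [0, 0]
Step 5: [0, 0, -2]
Step 6: [0, 0]
Step 7: [0]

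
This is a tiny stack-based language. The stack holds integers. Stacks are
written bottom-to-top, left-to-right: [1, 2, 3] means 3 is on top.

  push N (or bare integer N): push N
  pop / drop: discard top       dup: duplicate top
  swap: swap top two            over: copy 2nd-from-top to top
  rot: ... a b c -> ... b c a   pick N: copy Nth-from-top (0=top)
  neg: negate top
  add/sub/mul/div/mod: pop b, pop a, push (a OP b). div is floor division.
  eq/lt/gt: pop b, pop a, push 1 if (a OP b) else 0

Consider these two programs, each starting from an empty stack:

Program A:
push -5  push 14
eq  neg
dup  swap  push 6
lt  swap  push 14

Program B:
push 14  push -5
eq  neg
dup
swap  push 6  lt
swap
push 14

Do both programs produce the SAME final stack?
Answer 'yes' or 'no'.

Program A trace:
  After 'push -5': [-5]
  After 'push 14': [-5, 14]
  After 'eq': [0]
  After 'neg': [0]
  After 'dup': [0, 0]
  After 'swap': [0, 0]
  After 'push 6': [0, 0, 6]
  After 'lt': [0, 1]
  After 'swap': [1, 0]
  After 'push 14': [1, 0, 14]
Program A final stack: [1, 0, 14]

Program B trace:
  After 'push 14': [14]
  After 'push -5': [14, -5]
  After 'eq': [0]
  After 'neg': [0]
  After 'dup': [0, 0]
  After 'swap': [0, 0]
  After 'push 6': [0, 0, 6]
  After 'lt': [0, 1]
  After 'swap': [1, 0]
  After 'push 14': [1, 0, 14]
Program B final stack: [1, 0, 14]
Same: yes

Answer: yes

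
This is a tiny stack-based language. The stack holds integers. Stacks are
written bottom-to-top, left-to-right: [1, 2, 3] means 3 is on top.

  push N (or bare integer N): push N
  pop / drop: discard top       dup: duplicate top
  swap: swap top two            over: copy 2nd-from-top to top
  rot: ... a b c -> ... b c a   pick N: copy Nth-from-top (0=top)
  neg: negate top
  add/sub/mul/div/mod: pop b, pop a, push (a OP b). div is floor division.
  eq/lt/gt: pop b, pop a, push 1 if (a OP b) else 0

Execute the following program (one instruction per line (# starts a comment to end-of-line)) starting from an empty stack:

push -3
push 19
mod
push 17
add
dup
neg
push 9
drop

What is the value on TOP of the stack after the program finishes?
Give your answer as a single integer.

Answer: -33

Derivation:
After 'push -3': [-3]
After 'push 19': [-3, 19]
After 'mod': [16]
After 'push 17': [16, 17]
After 'add': [33]
After 'dup': [33, 33]
After 'neg': [33, -33]
After 'push 9': [33, -33, 9]
After 'drop': [33, -33]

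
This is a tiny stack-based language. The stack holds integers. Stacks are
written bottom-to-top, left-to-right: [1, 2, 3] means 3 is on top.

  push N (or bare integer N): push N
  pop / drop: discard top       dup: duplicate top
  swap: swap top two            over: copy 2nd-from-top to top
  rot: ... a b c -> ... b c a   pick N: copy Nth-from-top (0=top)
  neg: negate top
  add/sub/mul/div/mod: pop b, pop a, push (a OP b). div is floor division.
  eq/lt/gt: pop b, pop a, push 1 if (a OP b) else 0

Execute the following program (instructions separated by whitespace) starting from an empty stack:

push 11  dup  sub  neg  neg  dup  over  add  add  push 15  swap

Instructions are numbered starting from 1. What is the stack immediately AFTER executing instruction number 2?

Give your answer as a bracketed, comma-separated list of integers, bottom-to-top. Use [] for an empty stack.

Step 1 ('push 11'): [11]
Step 2 ('dup'): [11, 11]

Answer: [11, 11]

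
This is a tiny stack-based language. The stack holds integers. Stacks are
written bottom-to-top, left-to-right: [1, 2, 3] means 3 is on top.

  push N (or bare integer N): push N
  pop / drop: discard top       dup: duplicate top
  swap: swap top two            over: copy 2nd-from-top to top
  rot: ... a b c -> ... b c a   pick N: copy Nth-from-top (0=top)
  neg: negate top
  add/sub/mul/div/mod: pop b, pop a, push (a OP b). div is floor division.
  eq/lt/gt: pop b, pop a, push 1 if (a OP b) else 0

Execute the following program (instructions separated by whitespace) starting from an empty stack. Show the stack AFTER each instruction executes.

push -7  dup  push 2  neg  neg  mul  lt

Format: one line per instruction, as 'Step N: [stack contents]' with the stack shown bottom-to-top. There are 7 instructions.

Step 1: [-7]
Step 2: [-7, -7]
Step 3: [-7, -7, 2]
Step 4: [-7, -7, -2]
Step 5: [-7, -7, 2]
Step 6: [-7, -14]
Step 7: [0]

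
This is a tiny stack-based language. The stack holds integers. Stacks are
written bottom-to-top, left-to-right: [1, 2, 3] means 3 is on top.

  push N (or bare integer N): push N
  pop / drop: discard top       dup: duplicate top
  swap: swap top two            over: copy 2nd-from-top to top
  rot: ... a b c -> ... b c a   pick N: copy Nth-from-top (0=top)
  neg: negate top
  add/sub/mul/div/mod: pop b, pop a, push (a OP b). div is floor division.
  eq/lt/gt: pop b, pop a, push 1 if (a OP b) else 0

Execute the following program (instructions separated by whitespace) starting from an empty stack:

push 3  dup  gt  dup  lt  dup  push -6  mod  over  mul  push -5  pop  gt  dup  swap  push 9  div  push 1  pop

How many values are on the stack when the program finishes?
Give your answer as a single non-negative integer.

After 'push 3': stack = [3] (depth 1)
After 'dup': stack = [3, 3] (depth 2)
After 'gt': stack = [0] (depth 1)
After 'dup': stack = [0, 0] (depth 2)
After 'lt': stack = [0] (depth 1)
After 'dup': stack = [0, 0] (depth 2)
After 'push -6': stack = [0, 0, -6] (depth 3)
After 'mod': stack = [0, 0] (depth 2)
After 'over': stack = [0, 0, 0] (depth 3)
After 'mul': stack = [0, 0] (depth 2)
After 'push -5': stack = [0, 0, -5] (depth 3)
After 'pop': stack = [0, 0] (depth 2)
After 'gt': stack = [0] (depth 1)
After 'dup': stack = [0, 0] (depth 2)
After 'swap': stack = [0, 0] (depth 2)
After 'push 9': stack = [0, 0, 9] (depth 3)
After 'div': stack = [0, 0] (depth 2)
After 'push 1': stack = [0, 0, 1] (depth 3)
After 'pop': stack = [0, 0] (depth 2)

Answer: 2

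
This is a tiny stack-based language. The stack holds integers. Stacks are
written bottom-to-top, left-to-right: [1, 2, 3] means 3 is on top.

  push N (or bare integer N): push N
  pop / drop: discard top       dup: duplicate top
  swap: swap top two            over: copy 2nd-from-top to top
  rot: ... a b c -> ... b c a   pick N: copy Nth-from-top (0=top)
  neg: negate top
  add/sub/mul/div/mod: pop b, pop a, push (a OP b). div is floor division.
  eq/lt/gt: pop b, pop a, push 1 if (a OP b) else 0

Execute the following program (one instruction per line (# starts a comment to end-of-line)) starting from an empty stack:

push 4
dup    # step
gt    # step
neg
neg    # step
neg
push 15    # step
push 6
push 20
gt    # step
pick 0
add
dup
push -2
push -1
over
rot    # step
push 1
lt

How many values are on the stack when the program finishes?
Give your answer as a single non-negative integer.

Answer: 7

Derivation:
After 'push 4': stack = [4] (depth 1)
After 'dup': stack = [4, 4] (depth 2)
After 'gt': stack = [0] (depth 1)
After 'neg': stack = [0] (depth 1)
After 'neg': stack = [0] (depth 1)
After 'neg': stack = [0] (depth 1)
After 'push 15': stack = [0, 15] (depth 2)
After 'push 6': stack = [0, 15, 6] (depth 3)
After 'push 20': stack = [0, 15, 6, 20] (depth 4)
After 'gt': stack = [0, 15, 0] (depth 3)
After 'pick 0': stack = [0, 15, 0, 0] (depth 4)
After 'add': stack = [0, 15, 0] (depth 3)
After 'dup': stack = [0, 15, 0, 0] (depth 4)
After 'push -2': stack = [0, 15, 0, 0, -2] (depth 5)
After 'push -1': stack = [0, 15, 0, 0, -2, -1] (depth 6)
After 'over': stack = [0, 15, 0, 0, -2, -1, -2] (depth 7)
After 'rot': stack = [0, 15, 0, 0, -1, -2, -2] (depth 7)
After 'push 1': stack = [0, 15, 0, 0, -1, -2, -2, 1] (depth 8)
After 'lt': stack = [0, 15, 0, 0, -1, -2, 1] (depth 7)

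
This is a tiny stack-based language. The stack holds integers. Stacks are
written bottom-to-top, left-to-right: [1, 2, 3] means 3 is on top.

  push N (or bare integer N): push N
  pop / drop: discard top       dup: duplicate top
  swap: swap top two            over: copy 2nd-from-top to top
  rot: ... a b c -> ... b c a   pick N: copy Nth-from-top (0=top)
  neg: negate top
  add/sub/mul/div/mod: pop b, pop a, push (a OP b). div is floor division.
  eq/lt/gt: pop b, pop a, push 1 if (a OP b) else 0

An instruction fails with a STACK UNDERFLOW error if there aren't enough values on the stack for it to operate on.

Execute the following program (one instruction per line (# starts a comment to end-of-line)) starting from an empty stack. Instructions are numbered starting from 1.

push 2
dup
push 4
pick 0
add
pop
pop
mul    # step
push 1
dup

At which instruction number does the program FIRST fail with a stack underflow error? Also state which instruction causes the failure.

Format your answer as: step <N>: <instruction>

Answer: step 8: mul

Derivation:
Step 1 ('push 2'): stack = [2], depth = 1
Step 2 ('dup'): stack = [2, 2], depth = 2
Step 3 ('push 4'): stack = [2, 2, 4], depth = 3
Step 4 ('pick 0'): stack = [2, 2, 4, 4], depth = 4
Step 5 ('add'): stack = [2, 2, 8], depth = 3
Step 6 ('pop'): stack = [2, 2], depth = 2
Step 7 ('pop'): stack = [2], depth = 1
Step 8 ('mul'): needs 2 value(s) but depth is 1 — STACK UNDERFLOW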